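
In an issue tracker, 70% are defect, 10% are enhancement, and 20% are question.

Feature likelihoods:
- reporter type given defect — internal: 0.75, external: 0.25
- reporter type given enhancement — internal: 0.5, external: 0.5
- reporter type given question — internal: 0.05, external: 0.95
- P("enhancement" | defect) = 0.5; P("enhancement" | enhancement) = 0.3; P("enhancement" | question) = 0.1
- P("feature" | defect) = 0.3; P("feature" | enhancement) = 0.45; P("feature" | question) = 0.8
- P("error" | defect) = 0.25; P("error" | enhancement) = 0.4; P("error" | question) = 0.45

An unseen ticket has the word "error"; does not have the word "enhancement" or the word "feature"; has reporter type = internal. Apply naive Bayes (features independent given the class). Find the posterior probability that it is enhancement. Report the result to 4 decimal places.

0.1414

defect: 0.7 × 0.75 × (1−0.5) × (1−0.3) × 0.25 = 0.0459375
enhancement: 0.1 × 0.5 × (1−0.3) × (1−0.45) × 0.4 = 0.0077
question: 0.2 × 0.05 × (1−0.1) × (1−0.8) × 0.45 = 0.00081
P(enhancement | x) = 0.0077 / 0.0544475 ≈ 0.1414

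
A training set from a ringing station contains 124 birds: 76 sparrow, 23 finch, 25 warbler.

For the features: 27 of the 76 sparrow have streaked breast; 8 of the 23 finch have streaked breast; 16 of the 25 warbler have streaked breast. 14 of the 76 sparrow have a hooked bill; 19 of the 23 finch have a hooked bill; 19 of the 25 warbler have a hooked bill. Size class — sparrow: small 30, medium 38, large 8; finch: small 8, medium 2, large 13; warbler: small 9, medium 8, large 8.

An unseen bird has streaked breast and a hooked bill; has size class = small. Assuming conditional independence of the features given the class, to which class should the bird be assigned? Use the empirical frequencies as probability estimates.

warbler

sparrow: (76/124) × (27/76) × (14/76) × (30/76) ≈ 0.015833
finch: (23/124) × (8/23) × (19/23) × (8/23) ≈ 0.0185377
warbler: (25/124) × (16/25) × (19/25) × (9/25) ≈ 0.0353032
Highest score → warbler.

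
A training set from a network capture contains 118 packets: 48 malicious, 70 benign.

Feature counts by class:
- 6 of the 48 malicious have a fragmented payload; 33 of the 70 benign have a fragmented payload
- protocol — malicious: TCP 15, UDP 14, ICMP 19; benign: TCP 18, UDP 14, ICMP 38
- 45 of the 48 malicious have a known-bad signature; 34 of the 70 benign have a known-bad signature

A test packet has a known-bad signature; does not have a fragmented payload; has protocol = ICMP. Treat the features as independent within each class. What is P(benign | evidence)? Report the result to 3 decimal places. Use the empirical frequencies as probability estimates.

0.385

malicious: (48/118) × (42/48) × (19/48) × (45/48) ≈ 0.132084
benign: (70/118) × (37/70) × (38/70) × (34/70) ≈ 0.0826773
P(benign | x) = 0.0826773 / 0.2147613 ≈ 0.385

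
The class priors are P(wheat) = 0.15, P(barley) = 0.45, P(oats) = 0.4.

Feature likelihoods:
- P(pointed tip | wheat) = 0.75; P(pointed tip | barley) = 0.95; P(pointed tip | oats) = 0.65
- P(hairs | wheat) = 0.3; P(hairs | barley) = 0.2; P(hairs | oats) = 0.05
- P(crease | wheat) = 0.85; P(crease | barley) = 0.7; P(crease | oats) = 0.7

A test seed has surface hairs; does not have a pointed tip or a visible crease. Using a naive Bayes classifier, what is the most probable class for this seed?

wheat: 0.15 × (1−0.75) × 0.3 × (1−0.85) = 0.0016875
barley: 0.45 × (1−0.95) × 0.2 × (1−0.7) = 0.00135
oats: 0.4 × (1−0.65) × 0.05 × (1−0.7) = 0.0021
Highest score → oats.

oats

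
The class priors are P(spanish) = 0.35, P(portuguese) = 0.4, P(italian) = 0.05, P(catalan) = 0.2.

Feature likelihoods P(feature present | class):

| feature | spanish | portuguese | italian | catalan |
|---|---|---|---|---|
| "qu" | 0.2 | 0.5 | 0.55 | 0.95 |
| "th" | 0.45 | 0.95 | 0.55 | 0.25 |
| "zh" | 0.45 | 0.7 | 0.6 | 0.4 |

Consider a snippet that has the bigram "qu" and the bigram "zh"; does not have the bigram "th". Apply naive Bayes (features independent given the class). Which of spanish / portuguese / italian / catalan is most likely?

catalan

spanish: 0.35 × 0.2 × (1−0.45) × 0.45 = 0.017325
portuguese: 0.4 × 0.5 × (1−0.95) × 0.7 = 0.007
italian: 0.05 × 0.55 × (1−0.55) × 0.6 = 0.007425
catalan: 0.2 × 0.95 × (1−0.25) × 0.4 = 0.057
Highest score → catalan.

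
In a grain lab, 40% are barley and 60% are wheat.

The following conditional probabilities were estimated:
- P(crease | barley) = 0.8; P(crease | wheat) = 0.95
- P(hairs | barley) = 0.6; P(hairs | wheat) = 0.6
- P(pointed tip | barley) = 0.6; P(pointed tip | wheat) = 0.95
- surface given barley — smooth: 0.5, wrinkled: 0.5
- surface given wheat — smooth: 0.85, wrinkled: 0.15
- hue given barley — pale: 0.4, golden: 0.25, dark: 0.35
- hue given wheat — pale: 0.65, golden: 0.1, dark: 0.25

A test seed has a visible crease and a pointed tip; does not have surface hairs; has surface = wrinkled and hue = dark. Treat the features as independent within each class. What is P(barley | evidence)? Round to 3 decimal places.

0.623

barley: 0.4 × 0.8 × (1−0.6) × 0.6 × 0.5 × 0.35 = 0.01344
wheat: 0.6 × 0.95 × (1−0.6) × 0.95 × 0.15 × 0.25 = 0.0081225
P(barley | x) = 0.01344 / 0.0215625 ≈ 0.623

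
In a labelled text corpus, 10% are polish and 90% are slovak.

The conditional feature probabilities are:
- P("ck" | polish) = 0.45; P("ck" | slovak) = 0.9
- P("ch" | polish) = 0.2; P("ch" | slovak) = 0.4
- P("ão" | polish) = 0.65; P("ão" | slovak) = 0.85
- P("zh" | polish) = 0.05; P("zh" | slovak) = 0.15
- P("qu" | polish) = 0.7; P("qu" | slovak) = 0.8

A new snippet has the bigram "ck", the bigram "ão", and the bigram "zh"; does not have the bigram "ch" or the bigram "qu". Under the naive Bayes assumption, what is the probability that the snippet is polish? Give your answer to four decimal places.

0.0275

polish: 0.1 × 0.45 × (1−0.2) × 0.65 × 0.05 × (1−0.7) = 0.000351
slovak: 0.9 × 0.9 × (1−0.4) × 0.85 × 0.15 × (1−0.8) = 0.012393
P(polish | x) = 0.000351 / 0.012744 ≈ 0.0275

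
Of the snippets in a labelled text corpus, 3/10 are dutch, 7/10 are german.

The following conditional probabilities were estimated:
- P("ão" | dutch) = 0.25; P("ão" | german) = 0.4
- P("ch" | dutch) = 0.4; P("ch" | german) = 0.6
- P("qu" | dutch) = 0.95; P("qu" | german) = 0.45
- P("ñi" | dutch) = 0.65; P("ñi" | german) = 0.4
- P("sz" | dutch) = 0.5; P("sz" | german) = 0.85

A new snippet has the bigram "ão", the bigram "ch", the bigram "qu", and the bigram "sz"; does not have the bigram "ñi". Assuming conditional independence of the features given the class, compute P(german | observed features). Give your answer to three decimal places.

dutch: 0.3 × 0.25 × 0.4 × 0.95 × (1−0.65) × 0.5 = 0.0049875
german: 0.7 × 0.4 × 0.6 × 0.45 × (1−0.4) × 0.85 = 0.038556
P(german | x) = 0.038556 / 0.0435435 ≈ 0.885

0.885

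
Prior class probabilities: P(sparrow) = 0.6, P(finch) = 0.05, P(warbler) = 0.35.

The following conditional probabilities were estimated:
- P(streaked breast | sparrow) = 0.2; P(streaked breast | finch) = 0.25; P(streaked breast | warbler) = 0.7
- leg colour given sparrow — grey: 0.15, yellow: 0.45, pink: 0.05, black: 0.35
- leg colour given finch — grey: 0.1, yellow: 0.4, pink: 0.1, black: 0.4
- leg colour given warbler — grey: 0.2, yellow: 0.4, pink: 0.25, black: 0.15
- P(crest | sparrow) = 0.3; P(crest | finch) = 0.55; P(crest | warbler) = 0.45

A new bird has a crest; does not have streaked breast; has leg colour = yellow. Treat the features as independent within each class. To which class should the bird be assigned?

sparrow: 0.6 × (1−0.2) × 0.45 × 0.3 = 0.0648
finch: 0.05 × (1−0.25) × 0.4 × 0.55 = 0.00825
warbler: 0.35 × (1−0.7) × 0.4 × 0.45 = 0.0189
Highest score → sparrow.

sparrow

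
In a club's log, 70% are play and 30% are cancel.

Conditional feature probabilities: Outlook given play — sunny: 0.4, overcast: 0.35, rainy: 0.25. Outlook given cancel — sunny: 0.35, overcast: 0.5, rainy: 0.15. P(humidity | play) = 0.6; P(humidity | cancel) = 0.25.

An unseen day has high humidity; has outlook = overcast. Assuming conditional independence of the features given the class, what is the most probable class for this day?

play

play: 0.7 × 0.35 × 0.6 = 0.147
cancel: 0.3 × 0.5 × 0.25 = 0.0375
Highest score → play.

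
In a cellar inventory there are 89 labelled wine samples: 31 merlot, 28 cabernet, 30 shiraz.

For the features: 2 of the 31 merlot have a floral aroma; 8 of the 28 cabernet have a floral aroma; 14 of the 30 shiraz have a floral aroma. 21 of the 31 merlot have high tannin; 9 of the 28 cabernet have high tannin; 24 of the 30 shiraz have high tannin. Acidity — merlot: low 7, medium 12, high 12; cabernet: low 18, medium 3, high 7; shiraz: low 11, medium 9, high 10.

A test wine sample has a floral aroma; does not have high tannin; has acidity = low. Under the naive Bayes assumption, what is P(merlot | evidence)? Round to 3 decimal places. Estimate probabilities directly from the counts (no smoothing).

merlot: (31/89) × (2/31) × (10/31) × (7/31) ≈ 0.00163687
cabernet: (28/89) × (8/28) × (19/28) × (18/28) ≈ 0.0392112
shiraz: (30/89) × (14/30) × (6/30) × (11/30) ≈ 0.0115356
P(merlot | x) = 0.00163687 / 0.05238367 ≈ 0.031

0.031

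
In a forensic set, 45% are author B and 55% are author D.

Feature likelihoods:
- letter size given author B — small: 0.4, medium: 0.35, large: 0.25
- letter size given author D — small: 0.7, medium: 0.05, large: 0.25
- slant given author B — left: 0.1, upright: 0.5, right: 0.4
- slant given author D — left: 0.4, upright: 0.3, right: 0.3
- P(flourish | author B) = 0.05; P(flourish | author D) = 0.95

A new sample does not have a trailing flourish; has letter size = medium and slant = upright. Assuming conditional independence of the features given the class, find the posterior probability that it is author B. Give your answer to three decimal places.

author B: 0.45 × 0.35 × 0.5 × (1−0.05) = 0.0748125
author D: 0.55 × 0.05 × 0.3 × (1−0.95) = 0.0004125
P(author B | x) = 0.0748125 / 0.075225 ≈ 0.995

0.995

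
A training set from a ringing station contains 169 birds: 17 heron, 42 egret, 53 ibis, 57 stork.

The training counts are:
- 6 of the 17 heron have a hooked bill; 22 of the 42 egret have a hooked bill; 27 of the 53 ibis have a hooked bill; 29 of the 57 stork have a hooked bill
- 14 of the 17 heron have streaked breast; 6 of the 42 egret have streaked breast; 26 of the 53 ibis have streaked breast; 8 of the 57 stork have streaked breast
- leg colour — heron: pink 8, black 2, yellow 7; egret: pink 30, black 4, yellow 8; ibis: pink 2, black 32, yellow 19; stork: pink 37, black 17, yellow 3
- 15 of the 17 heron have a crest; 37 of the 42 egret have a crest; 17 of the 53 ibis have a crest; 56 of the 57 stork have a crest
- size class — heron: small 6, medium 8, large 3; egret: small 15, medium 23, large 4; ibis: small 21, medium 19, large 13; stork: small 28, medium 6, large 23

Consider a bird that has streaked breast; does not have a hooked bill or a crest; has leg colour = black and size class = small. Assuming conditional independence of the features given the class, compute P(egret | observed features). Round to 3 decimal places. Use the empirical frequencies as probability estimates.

0.005

heron: (17/169) × (11/17) × (14/17) × (2/17) × (2/17) × (6/17) ≈ 0.000261848
egret: (42/169) × (20/42) × (6/42) × (4/42) × (5/42) × (15/42) ≈ 0.0000684571
ibis: (53/169) × (26/53) × (26/53) × (32/53) × (36/53) × (21/53) ≈ 0.0122639
stork: (57/169) × (28/57) × (8/57) × (17/57) × (1/57) × (28/57) ≈ 0.000059768
P(egret | x) = 0.0000684571 / 0.0126539731 ≈ 0.005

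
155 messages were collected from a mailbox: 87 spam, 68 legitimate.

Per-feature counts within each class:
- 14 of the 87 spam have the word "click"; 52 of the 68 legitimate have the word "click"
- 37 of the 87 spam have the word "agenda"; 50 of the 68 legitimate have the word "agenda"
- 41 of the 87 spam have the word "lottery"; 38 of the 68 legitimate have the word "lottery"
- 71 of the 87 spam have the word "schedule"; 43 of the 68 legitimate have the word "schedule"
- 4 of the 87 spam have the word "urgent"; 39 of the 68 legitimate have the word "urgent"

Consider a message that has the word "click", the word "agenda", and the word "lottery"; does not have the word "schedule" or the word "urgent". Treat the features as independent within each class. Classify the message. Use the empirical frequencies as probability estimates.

legitimate

spam: (87/155) × (14/87) × (37/87) × (41/87) × (16/87) × (83/87) ≈ 0.00317616
legitimate: (68/155) × (52/68) × (50/68) × (38/68) × (25/68) × (29/68) ≈ 0.0216136
Highest score → legitimate.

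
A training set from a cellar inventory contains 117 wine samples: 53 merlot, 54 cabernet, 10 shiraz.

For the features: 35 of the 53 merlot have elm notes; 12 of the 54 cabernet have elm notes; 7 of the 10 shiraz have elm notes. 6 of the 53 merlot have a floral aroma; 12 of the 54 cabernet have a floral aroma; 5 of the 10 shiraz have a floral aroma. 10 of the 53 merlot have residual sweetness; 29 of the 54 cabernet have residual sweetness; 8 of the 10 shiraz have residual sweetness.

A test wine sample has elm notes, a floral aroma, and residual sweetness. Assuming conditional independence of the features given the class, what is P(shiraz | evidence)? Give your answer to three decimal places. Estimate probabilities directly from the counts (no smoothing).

0.562

merlot: (53/117) × (35/53) × (6/53) × (10/53) ≈ 0.00638972
cabernet: (54/117) × (12/54) × (12/54) × (29/54) ≈ 0.0122402
shiraz: (10/117) × (7/10) × (5/10) × (8/10) ≈ 0.0239316
P(shiraz | x) = 0.0239316 / 0.04256152 ≈ 0.562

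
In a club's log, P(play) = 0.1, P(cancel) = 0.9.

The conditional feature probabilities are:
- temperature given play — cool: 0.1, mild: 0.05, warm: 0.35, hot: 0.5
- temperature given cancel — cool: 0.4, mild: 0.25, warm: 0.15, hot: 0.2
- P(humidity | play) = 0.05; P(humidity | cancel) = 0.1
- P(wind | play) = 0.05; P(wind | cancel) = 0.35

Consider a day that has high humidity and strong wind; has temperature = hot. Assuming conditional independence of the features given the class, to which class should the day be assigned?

play: 0.1 × 0.5 × 0.05 × 0.05 = 0.000125
cancel: 0.9 × 0.2 × 0.1 × 0.35 = 0.0063
Highest score → cancel.

cancel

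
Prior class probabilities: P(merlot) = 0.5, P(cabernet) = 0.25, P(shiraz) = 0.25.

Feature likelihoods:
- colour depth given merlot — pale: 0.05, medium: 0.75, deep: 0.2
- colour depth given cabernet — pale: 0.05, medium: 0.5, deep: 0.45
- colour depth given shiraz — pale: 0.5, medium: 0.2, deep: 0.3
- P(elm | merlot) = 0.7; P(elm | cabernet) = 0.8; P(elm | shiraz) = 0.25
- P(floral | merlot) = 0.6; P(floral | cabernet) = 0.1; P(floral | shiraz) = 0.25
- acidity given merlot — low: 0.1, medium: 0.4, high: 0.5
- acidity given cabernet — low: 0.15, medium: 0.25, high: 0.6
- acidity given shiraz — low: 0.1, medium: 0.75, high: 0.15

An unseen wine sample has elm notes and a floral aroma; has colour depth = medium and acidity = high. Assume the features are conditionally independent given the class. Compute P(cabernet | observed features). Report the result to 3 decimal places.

merlot: 0.5 × 0.75 × 0.7 × 0.6 × 0.5 = 0.07875
cabernet: 0.25 × 0.5 × 0.8 × 0.1 × 0.6 = 0.006
shiraz: 0.25 × 0.2 × 0.25 × 0.25 × 0.15 = 0.00046875
P(cabernet | x) = 0.006 / 0.08521875 ≈ 0.070

0.070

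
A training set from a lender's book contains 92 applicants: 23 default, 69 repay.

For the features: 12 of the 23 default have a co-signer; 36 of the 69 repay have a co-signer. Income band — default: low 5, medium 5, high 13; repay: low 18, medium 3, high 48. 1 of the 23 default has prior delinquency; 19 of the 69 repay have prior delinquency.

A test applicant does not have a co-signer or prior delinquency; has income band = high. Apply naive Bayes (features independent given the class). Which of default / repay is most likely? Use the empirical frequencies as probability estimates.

default: (23/92) × (11/23) × (13/23) × (22/23) ≈ 0.0646421
repay: (69/92) × (33/69) × (48/69) × (50/69) ≈ 0.180817
Highest score → repay.

repay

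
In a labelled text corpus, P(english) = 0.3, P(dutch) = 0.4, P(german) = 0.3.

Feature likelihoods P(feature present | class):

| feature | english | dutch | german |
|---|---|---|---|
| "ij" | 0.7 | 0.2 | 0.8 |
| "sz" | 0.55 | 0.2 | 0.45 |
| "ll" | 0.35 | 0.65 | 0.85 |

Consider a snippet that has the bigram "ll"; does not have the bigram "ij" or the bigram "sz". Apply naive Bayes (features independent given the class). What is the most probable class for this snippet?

dutch

english: 0.3 × (1−0.7) × (1−0.55) × 0.35 = 0.014175
dutch: 0.4 × (1−0.2) × (1−0.2) × 0.65 = 0.1664
german: 0.3 × (1−0.8) × (1−0.45) × 0.85 = 0.02805
Highest score → dutch.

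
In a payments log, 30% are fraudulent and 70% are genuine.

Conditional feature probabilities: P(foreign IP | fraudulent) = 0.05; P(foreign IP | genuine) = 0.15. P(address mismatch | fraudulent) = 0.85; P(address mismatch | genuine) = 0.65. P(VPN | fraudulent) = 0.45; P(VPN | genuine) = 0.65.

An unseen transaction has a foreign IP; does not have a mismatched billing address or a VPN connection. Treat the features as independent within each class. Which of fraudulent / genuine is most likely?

fraudulent: 0.3 × 0.05 × (1−0.85) × (1−0.45) = 0.0012375
genuine: 0.7 × 0.15 × (1−0.65) × (1−0.65) = 0.0128625
Highest score → genuine.

genuine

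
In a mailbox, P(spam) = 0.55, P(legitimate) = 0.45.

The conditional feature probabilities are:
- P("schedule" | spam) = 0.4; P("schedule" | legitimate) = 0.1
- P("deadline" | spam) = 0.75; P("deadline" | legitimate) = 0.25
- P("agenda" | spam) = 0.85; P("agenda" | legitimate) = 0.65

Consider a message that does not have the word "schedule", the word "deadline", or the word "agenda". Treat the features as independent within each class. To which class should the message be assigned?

spam: 0.55 × (1−0.4) × (1−0.75) × (1−0.85) = 0.012375
legitimate: 0.45 × (1−0.1) × (1−0.25) × (1−0.65) = 0.1063125
Highest score → legitimate.

legitimate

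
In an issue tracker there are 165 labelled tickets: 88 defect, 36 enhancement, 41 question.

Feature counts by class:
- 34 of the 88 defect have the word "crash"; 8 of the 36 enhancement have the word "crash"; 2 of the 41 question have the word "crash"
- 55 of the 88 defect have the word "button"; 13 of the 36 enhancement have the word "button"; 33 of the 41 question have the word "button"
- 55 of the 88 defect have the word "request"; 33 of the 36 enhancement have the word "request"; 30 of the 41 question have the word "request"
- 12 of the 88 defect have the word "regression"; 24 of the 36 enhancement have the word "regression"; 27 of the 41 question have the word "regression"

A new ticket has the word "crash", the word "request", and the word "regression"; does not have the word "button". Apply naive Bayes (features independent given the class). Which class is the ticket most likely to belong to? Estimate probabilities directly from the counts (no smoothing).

defect: (88/165) × (34/88) × (33/88) × (55/88) × (12/88) ≈ 0.00658574
enhancement: (36/165) × (8/36) × (23/36) × (33/36) × (24/36) ≈ 0.01893
question: (41/165) × (2/41) × (8/41) × (30/41) × (27/41) ≈ 0.00113964
Highest score → enhancement.

enhancement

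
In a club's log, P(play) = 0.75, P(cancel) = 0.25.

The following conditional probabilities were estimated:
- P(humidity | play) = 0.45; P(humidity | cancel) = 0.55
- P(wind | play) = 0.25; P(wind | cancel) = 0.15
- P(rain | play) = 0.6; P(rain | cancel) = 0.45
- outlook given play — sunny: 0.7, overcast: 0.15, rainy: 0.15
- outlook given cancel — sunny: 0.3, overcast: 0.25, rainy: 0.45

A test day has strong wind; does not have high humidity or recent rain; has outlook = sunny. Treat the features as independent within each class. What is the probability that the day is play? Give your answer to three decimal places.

0.912

play: 0.75 × (1−0.45) × 0.25 × (1−0.6) × 0.7 = 0.028875
cancel: 0.25 × (1−0.55) × 0.15 × (1−0.45) × 0.3 = 0.002784375
P(play | x) = 0.028875 / 0.031659375 ≈ 0.912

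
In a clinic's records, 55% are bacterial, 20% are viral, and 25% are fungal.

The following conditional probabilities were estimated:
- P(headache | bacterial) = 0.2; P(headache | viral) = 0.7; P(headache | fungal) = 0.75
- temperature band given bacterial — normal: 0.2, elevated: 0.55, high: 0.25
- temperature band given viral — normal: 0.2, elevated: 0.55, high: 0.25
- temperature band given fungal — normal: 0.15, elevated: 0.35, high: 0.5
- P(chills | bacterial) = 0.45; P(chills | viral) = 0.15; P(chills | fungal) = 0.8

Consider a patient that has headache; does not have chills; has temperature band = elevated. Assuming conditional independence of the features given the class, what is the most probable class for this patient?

viral

bacterial: 0.55 × 0.2 × 0.55 × (1−0.45) = 0.033275
viral: 0.2 × 0.7 × 0.55 × (1−0.15) = 0.06545
fungal: 0.25 × 0.75 × 0.35 × (1−0.8) = 0.013125
Highest score → viral.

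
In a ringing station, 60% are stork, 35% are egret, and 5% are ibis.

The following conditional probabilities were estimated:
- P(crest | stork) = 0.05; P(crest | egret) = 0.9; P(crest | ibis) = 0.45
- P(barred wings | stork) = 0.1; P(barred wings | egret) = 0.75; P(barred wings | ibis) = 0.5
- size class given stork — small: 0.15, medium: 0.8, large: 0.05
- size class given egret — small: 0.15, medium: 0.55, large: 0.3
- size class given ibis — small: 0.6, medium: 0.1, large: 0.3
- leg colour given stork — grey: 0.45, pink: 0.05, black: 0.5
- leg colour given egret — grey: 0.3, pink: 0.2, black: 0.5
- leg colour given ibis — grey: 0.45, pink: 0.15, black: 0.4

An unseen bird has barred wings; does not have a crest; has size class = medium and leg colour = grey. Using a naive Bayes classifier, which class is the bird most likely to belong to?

stork

stork: 0.6 × (1−0.05) × 0.1 × 0.8 × 0.45 = 0.02052
egret: 0.35 × (1−0.9) × 0.75 × 0.55 × 0.3 = 0.00433125
ibis: 0.05 × (1−0.45) × 0.5 × 0.1 × 0.45 = 0.00061875
Highest score → stork.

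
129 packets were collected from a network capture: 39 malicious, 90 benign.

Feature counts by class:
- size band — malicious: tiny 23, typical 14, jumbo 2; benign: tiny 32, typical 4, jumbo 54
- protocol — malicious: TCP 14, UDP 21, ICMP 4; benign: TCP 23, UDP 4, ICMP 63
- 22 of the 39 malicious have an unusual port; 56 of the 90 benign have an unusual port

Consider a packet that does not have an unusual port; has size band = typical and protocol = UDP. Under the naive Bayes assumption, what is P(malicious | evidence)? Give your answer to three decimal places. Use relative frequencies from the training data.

0.980

malicious: (39/129) × (14/39) × (21/39) × (17/39) ≈ 0.0254728
benign: (90/129) × (4/90) × (4/90) × (34/90) ≈ 0.000520624
P(malicious | x) = 0.0254728 / 0.025993424 ≈ 0.980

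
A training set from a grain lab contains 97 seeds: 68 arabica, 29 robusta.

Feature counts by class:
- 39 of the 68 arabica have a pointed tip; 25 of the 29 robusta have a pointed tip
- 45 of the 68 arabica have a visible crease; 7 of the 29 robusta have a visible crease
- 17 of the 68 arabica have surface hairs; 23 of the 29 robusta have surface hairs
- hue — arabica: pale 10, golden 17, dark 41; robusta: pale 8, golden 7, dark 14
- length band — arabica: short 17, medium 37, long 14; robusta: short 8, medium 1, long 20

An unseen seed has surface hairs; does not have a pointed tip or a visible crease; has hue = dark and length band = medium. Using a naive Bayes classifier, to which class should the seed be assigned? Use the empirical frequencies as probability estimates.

arabica

arabica: (68/97) × (29/68) × (23/68) × (17/68) × (41/68) × (37/68) ≈ 0.00829379
robusta: (29/97) × (4/29) × (22/29) × (23/29) × (14/29) × (1/29) ≈ 0.000413024
Highest score → arabica.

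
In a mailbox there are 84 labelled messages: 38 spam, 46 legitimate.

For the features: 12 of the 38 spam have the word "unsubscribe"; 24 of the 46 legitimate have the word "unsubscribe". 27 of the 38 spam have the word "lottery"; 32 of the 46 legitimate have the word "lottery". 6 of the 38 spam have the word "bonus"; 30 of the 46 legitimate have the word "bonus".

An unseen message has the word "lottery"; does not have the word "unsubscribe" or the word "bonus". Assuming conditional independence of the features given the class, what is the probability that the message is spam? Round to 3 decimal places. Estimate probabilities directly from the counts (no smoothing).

spam: (38/84) × (26/38) × (27/38) × (32/38) ≈ 0.1852
legitimate: (46/84) × (22/46) × (32/46) × (16/46) ≈ 0.063372
P(spam | x) = 0.1852 / 0.248572 ≈ 0.745

0.745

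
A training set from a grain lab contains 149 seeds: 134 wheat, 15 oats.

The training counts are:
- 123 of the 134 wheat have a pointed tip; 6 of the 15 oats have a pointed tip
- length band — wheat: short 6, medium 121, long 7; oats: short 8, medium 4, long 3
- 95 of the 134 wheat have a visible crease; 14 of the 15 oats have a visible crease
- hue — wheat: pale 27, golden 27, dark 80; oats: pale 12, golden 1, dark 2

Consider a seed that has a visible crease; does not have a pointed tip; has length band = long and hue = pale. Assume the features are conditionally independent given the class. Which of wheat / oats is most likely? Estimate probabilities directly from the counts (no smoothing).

wheat: (134/149) × (11/134) × (7/134) × (95/134) × (27/134) ≈ 0.000550906
oats: (15/149) × (9/15) × (3/15) × (14/15) × (12/15) ≈ 0.00902013
Highest score → oats.

oats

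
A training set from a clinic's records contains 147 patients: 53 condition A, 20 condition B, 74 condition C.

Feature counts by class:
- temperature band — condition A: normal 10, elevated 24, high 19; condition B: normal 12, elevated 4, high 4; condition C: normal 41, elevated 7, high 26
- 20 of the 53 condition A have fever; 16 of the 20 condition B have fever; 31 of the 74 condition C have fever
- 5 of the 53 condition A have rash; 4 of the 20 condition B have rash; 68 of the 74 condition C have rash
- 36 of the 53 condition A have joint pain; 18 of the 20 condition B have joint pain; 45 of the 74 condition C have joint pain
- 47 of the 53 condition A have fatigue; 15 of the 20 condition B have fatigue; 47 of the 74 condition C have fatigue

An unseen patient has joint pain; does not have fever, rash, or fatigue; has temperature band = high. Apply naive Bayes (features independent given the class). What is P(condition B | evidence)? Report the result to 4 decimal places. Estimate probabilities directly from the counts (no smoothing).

0.1162

condition A: (53/147) × (19/53) × (33/53) × (48/53) × (36/53) × (6/53) ≈ 0.00560456
condition B: (20/147) × (4/20) × (4/20) × (16/20) × (18/20) × (5/20) ≈ 0.000979592
condition C: (74/147) × (26/74) × (43/74) × (6/74) × (45/74) × (27/74) ≈ 0.00184895
P(condition B | x) = 0.000979592 / 0.008433102 ≈ 0.1162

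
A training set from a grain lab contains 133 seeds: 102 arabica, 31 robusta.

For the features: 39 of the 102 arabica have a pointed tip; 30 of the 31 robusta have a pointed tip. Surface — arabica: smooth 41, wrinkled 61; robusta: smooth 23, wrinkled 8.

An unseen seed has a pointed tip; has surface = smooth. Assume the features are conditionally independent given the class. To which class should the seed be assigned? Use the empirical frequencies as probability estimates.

robusta

arabica: (102/133) × (39/102) × (41/102) ≈ 0.117868
robusta: (31/133) × (30/31) × (23/31) ≈ 0.167354
Highest score → robusta.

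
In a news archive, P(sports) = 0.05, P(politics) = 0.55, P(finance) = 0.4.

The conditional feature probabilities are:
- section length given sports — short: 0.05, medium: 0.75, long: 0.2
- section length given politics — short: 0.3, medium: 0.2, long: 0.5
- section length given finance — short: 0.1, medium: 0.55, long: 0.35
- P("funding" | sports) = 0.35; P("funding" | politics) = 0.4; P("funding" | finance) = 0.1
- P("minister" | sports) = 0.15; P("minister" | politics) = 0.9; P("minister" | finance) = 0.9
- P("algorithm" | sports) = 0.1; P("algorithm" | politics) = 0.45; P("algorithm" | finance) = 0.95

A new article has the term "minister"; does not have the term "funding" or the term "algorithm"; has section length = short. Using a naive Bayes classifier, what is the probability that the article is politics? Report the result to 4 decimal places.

0.9638

sports: 0.05 × 0.05 × (1−0.35) × 0.15 × (1−0.1) = 0.000219375
politics: 0.55 × 0.3 × (1−0.4) × 0.9 × (1−0.45) = 0.049005
finance: 0.4 × 0.1 × (1−0.1) × 0.9 × (1−0.95) = 0.00162
P(politics | x) = 0.049005 / 0.050844375 ≈ 0.9638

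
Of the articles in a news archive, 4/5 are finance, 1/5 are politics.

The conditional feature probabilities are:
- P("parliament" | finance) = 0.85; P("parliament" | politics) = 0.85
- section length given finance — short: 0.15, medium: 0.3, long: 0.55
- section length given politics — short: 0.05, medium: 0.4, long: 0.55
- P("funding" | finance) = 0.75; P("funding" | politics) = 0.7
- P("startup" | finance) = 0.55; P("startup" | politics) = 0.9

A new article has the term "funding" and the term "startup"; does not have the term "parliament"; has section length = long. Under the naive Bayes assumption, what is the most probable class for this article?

finance: 0.8 × (1−0.85) × 0.55 × 0.75 × 0.55 = 0.027225
politics: 0.2 × (1−0.85) × 0.55 × 0.7 × 0.9 = 0.010395
Highest score → finance.

finance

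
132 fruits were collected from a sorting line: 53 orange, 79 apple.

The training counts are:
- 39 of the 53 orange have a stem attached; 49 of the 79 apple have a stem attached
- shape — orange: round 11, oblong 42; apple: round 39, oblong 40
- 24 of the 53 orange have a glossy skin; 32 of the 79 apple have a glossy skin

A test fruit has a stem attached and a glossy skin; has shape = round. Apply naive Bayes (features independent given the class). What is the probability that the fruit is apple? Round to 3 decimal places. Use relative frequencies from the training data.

0.728

orange: (53/132) × (39/53) × (11/53) × (24/53) ≈ 0.0277679
apple: (79/132) × (49/79) × (39/79) × (32/79) ≈ 0.0742305
P(apple | x) = 0.0742305 / 0.1019984 ≈ 0.728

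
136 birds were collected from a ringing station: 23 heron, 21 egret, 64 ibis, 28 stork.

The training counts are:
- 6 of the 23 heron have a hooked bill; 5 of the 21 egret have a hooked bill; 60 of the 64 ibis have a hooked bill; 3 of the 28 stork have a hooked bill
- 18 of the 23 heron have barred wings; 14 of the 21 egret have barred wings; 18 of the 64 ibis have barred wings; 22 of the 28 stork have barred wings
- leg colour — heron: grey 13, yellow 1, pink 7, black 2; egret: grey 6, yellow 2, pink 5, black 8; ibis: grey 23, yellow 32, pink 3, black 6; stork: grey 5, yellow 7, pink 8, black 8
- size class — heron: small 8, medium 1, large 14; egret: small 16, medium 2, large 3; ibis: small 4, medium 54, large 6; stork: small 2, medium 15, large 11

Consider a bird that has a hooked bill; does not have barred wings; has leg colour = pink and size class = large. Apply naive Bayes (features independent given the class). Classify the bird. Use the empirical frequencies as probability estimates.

heron

heron: (23/136) × (6/23) × (5/23) × (7/23) × (14/23) ≈ 0.00177674
egret: (21/136) × (5/21) × (7/21) × (5/21) × (3/21) ≈ 0.000416833
ibis: (64/136) × (60/64) × (46/64) × (3/64) × (6/64) ≈ 0.00139349
stork: (28/136) × (3/28) × (6/28) × (8/28) × (11/28) ≈ 0.000530569
Highest score → heron.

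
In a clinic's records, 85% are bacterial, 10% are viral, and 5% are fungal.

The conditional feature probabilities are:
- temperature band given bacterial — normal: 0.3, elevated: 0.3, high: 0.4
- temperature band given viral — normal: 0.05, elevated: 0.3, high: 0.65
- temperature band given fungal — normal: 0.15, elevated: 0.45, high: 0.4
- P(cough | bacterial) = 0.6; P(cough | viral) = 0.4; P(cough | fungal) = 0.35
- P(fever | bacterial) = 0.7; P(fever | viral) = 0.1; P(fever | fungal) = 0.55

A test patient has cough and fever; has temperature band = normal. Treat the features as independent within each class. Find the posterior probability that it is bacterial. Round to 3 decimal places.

bacterial: 0.85 × 0.3 × 0.6 × 0.7 = 0.1071
viral: 0.1 × 0.05 × 0.4 × 0.1 = 0.0002
fungal: 0.05 × 0.15 × 0.35 × 0.55 = 0.00144375
P(bacterial | x) = 0.1071 / 0.10874375 ≈ 0.985

0.985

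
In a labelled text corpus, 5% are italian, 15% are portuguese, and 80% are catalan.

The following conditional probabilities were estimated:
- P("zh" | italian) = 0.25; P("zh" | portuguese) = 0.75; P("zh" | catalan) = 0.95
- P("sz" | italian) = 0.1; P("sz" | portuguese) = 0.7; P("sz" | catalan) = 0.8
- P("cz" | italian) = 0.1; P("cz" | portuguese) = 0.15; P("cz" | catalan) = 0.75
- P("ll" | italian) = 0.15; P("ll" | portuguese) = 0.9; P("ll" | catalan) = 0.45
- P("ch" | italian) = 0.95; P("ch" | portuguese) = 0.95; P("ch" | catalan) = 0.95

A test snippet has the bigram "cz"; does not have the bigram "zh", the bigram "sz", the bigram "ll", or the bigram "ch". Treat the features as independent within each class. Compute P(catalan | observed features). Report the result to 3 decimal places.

italian: 0.05 × (1−0.25) × (1−0.1) × 0.1 × (1−0.15) × (1−0.95) = 0.0001434375
portuguese: 0.15 × (1−0.75) × (1−0.7) × 0.15 × (1−0.9) × (1−0.95) = 0.0000084375
catalan: 0.8 × (1−0.95) × (1−0.8) × 0.75 × (1−0.45) × (1−0.95) = 0.000165
P(catalan | x) = 0.000165 / 0.000316875 ≈ 0.521

0.521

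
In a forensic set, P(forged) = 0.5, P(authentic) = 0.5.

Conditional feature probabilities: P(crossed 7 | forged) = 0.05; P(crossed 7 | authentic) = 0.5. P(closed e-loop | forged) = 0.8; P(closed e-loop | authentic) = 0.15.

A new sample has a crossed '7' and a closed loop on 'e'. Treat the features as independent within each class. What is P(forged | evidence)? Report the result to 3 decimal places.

forged: 0.5 × 0.05 × 0.8 = 0.02
authentic: 0.5 × 0.5 × 0.15 = 0.0375
P(forged | x) = 0.02 / 0.0575 ≈ 0.348

0.348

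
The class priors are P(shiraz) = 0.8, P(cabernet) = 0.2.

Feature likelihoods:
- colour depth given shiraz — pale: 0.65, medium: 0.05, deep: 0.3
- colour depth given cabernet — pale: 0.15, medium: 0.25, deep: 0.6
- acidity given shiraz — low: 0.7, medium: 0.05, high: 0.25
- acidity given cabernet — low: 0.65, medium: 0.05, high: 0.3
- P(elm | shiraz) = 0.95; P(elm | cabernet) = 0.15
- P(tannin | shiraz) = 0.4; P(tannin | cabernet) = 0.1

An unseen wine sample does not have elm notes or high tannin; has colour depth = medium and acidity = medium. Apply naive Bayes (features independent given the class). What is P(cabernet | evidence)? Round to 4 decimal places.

0.9696

shiraz: 0.8 × 0.05 × 0.05 × (1−0.95) × (1−0.4) = 0.00006
cabernet: 0.2 × 0.25 × 0.05 × (1−0.15) × (1−0.1) = 0.0019125
P(cabernet | x) = 0.0019125 / 0.0019725 ≈ 0.9696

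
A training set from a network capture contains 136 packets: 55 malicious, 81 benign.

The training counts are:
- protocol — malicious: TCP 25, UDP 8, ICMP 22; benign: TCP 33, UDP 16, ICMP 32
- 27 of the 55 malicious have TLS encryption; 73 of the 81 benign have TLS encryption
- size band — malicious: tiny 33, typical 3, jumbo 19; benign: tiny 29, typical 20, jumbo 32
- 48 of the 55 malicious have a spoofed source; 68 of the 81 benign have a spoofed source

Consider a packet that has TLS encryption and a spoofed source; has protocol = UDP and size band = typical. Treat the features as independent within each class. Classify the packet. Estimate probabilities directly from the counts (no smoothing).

malicious: (55/136) × (8/55) × (27/55) × (3/55) × (48/55) ≈ 0.00137464
benign: (81/136) × (16/81) × (73/81) × (20/81) × (68/81) ≈ 0.021978
Highest score → benign.

benign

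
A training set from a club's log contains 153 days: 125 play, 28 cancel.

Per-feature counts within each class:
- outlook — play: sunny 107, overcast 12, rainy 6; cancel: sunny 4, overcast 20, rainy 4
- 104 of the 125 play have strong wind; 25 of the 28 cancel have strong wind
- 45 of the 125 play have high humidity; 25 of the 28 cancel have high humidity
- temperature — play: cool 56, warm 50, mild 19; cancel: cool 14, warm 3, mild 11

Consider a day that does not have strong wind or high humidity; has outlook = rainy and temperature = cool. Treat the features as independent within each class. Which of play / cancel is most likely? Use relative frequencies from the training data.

play

play: (125/153) × (6/125) × (21/125) × (80/125) × (56/125) ≈ 0.00188898
cancel: (28/153) × (4/28) × (3/28) × (3/28) × (14/28) ≈ 0.00015006
Highest score → play.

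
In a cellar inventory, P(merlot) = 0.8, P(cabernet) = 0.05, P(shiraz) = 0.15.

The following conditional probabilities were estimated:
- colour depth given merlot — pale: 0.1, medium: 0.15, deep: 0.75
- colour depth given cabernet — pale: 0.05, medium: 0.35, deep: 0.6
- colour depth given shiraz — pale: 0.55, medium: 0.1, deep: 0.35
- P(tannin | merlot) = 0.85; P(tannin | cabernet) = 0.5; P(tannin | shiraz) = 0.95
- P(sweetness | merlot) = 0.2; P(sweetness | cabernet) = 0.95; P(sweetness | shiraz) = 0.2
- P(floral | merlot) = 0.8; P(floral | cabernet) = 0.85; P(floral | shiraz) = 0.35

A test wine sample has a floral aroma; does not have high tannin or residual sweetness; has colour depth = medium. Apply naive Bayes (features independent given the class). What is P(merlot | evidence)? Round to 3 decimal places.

merlot: 0.8 × 0.15 × (1−0.85) × (1−0.2) × 0.8 = 0.01152
cabernet: 0.05 × 0.35 × (1−0.5) × (1−0.95) × 0.85 = 0.000371875
shiraz: 0.15 × 0.1 × (1−0.95) × (1−0.2) × 0.35 = 0.00021
P(merlot | x) = 0.01152 / 0.012101875 ≈ 0.952

0.952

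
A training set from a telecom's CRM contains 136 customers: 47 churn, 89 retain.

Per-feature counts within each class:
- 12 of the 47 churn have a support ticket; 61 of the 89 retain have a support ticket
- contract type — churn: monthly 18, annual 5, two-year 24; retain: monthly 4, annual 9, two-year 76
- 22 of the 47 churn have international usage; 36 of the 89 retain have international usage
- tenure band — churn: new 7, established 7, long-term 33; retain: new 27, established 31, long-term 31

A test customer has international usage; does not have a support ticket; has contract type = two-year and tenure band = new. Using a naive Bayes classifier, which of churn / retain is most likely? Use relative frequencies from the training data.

retain

churn: (47/136) × (35/47) × (24/47) × (22/47) × (7/47) ≈ 0.00916152
retain: (89/136) × (28/89) × (76/89) × (36/89) × (27/89) ≈ 0.0215739
Highest score → retain.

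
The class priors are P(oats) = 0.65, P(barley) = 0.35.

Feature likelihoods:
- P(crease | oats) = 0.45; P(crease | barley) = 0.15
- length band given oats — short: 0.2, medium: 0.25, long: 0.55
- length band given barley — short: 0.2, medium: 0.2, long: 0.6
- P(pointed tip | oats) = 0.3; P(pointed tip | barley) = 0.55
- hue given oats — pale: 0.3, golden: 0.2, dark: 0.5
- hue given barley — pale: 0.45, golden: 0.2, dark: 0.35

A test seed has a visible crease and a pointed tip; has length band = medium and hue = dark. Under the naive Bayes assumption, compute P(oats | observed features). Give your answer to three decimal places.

0.844

oats: 0.65 × 0.45 × 0.25 × 0.3 × 0.5 = 0.01096875
barley: 0.35 × 0.15 × 0.2 × 0.55 × 0.35 = 0.00202125
P(oats | x) = 0.01096875 / 0.01299 ≈ 0.844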